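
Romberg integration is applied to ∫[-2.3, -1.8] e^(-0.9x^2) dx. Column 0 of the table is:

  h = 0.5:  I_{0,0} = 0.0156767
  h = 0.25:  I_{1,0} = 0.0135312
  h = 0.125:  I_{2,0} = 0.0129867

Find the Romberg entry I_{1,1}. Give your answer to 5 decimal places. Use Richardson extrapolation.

I_{1,1} = 0.0135312 + (0.0135312 − 0.0156767)/3 = 0.0128160
(Column j=1 coincides with Simpson's rule on the same nodes.)

0.01282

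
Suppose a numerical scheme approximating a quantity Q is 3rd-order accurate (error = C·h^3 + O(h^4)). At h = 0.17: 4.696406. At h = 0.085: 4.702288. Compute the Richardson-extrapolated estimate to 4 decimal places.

4.7031

Extrapolated value = (8·A(h/2) − A(h)) / (8 − 1)
= (8·4.702288 − 4.696406) / 7
= 32.921898 / 7 = 4.703128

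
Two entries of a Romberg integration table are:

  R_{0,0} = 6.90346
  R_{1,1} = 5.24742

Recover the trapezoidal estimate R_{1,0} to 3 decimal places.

From R_{1,1} = (4·R_{1,0} − R_{0,0})/3, solve for R_{1,0}:
4·R_{1,0} = 3·5.24742 + 6.90346 = 22.64572
R_{1,0} = 5.66143

5.661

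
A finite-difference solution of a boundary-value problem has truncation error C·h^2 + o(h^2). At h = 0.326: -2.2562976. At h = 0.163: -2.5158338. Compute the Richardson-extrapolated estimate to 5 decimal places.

-2.60235

Extrapolated value = (4·A(h/2) − A(h)) / (4 − 1)
= (4·(-2.5158338) − (-2.2562976)) / 3
= -7.8070376 / 3 = -2.6023459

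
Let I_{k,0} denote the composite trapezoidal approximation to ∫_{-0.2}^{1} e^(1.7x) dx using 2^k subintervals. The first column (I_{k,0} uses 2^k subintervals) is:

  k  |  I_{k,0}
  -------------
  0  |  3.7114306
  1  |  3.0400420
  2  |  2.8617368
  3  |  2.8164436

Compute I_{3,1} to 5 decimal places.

2.80135

I_{3,1} = (4·2.8164436 − 2.8617368) / 3 = 2.8013459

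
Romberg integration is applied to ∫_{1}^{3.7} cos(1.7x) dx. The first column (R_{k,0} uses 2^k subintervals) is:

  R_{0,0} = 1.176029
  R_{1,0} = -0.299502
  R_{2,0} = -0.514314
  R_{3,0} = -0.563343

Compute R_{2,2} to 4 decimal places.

-0.5722

R_{1,1} = -0.299502 + (-0.299502 − 1.176029)/3 = -0.791346
R_{2,1} = (4·(-0.514314) − (-0.299502)) / 3 = -0.585918
R_{2,2} = (16·(-0.585918) − (-0.791346)) / 15 = -0.572223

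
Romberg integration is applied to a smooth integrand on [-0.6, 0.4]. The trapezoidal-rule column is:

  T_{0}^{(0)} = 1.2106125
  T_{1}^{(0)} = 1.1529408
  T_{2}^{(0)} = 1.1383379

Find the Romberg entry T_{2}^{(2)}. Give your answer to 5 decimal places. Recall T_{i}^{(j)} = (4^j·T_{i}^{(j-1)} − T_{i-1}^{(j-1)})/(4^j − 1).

T_{1}^{(1)} = (4·1.1529408 − 1.2106125) / 3 = 1.1337169
T_{2}^{(1)} = 1.1383379 + (1.1383379 − 1.1529408)/3 = 1.1334703
T_{2}^{(2)} = 1.1334703 + (1.1334703 − 1.1337169)/15 = 1.1334539

1.13345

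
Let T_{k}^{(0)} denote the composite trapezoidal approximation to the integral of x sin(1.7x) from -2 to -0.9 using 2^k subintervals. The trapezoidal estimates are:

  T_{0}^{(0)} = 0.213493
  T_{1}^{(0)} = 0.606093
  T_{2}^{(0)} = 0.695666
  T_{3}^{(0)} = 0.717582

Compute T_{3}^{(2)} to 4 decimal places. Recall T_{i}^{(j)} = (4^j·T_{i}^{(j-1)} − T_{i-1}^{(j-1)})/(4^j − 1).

0.7248

T_{2}^{(1)} = 0.695666 + (0.695666 − 0.606093)/3 = 0.725524
T_{3}^{(1)} = (4·0.717582 − 0.695666) / 3 = 0.724887
T_{3}^{(2)} = 0.724887 + (0.724887 − 0.725524)/15 = 0.724845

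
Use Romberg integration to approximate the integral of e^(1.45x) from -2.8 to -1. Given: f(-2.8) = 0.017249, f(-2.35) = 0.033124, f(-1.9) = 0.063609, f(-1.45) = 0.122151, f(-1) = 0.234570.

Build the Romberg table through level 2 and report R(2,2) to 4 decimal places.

0.1499

R(0,0) (trapezoid, 1 panel, h=1.8000): 0.226637
R(1,0) (trapezoid, 2 panels, h=0.9000): 0.170567
R(2,0) (trapezoid, 4 panels, h=0.4500): 0.155157
R(1,1) = 0.170567 + (0.170567 − 0.226637)/3 = 0.151877
R(2,1) = 0.155157 + (0.155157 − 0.170567)/3 = 0.150020
R(2,2) = 0.150020 + (0.150020 − 0.151877)/15 = 0.149896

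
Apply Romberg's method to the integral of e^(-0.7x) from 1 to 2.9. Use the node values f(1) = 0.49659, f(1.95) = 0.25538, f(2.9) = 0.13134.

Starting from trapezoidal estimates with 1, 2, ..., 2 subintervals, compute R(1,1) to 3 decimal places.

R(0,0) (trapezoid, 1 panel, h=1.9000): 0.59653
R(1,0) (trapezoid, 2 panels, h=0.9500): 0.54088
R(1,1) = 0.54088 + (0.54088 − 0.59653)/3 = 0.52233

0.522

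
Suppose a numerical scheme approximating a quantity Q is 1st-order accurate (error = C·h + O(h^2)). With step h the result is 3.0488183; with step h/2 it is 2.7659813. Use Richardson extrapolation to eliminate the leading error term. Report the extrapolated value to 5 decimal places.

The leading error scales as h; refining by a factor of 2 reduces it by 2^1 = 2.
Extrapolated value = (2·A(h/2) − A(h)) / (2 − 1)
= (2·2.7659813 − 3.0488183) / 1
= 2.4831443 / 1 = 2.4831443

2.48314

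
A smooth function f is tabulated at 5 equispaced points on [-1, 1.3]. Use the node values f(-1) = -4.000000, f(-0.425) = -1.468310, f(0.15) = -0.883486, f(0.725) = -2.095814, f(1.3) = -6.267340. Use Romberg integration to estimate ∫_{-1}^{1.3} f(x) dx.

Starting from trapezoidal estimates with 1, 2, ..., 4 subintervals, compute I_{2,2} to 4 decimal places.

I_{0,0} (trapezoid, 1 panel, h=2.3000): -11.807441
I_{1,0} (trapezoid, 2 panels, h=1.1500): -6.919729
I_{2,0} (trapezoid, 4 panels, h=0.5750): -5.509236
I_{1,1} = -6.919729 + (-6.919729 − (-11.807441))/3 = -5.290492
I_{2,1} = -5.509236 + (-5.509236 − (-6.919729))/3 = -5.039072
I_{2,2} = -5.039072 + (-5.039072 − (-5.290492))/15 = -5.022311

-5.0223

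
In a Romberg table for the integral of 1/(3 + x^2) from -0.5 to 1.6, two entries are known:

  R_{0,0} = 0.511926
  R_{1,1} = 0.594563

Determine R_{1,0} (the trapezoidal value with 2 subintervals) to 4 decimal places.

0.5739

From R_{1,1} = (4·R_{1,0} − R_{0,0})/3, solve for R_{1,0}:
4·R_{1,0} = 3·0.594563 + 0.511926 = 2.295615
R_{1,0} = 0.573904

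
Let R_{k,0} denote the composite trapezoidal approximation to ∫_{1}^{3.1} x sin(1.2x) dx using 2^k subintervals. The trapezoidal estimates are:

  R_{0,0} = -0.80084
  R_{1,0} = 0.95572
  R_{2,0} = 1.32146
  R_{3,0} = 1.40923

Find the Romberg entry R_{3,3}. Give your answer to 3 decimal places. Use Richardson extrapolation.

Richardson extrapolation on the trapezoidal column (denominator 4−1=3):
R_{1,1} = (4·0.95572 − (-0.80084)) / 3 = 1.54124
R_{2,1} = 1.32146 + (1.32146 − 0.95572)/3 = 1.44337
R_{3,1} = (4·1.40923 − 1.32146) / 3 = 1.43849
R_{2,2} = 1.44337 + (1.44337 − 1.54124)/15 = 1.43685
R_{3,2} = (16·1.43849 − 1.44337) / 15 = 1.43816
R_{3,3} = (64·1.43816 − 1.43685) / 63 = 1.43818
(Column j=1 coincides with Simpson's rule on the same nodes.)

1.438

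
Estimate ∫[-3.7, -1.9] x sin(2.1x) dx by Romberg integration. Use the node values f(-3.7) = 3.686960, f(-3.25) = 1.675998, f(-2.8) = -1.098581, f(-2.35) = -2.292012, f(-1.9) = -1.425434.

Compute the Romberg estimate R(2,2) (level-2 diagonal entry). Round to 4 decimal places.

R(0,0) (trapezoid, 1 panel, h=1.8000): 2.035373
R(1,0) (trapezoid, 2 panels, h=0.9000): 0.028964
R(2,0) (trapezoid, 4 panels, h=0.4500): -0.262724
R(1,1) = 0.028964 + (0.028964 − 2.035373)/3 = -0.639839
R(2,1) = -0.262724 + (-0.262724 − 0.028964)/3 = -0.359953
R(2,2) = -0.359953 + (-0.359953 − (-0.639839))/15 = -0.341294

-0.3413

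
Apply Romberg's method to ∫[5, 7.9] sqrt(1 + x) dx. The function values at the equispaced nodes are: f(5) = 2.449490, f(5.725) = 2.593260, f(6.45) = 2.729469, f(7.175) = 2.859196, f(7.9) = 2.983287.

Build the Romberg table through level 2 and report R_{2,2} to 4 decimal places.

R_{0,0} (trapezoid, 1 panel, h=2.9000): 7.877527
R_{1,0} (trapezoid, 2 panels, h=1.4500): 7.896493
R_{2,0} (trapezoid, 4 panels, h=0.7250): 7.901277
R_{1,1} = 7.896493 + (7.896493 − 7.877527)/3 = 7.902815
R_{2,1} = 7.901277 + (7.901277 − 7.896493)/3 = 7.902872
R_{2,2} = 7.902872 + (7.902872 − 7.902815)/15 = 7.902876

7.9029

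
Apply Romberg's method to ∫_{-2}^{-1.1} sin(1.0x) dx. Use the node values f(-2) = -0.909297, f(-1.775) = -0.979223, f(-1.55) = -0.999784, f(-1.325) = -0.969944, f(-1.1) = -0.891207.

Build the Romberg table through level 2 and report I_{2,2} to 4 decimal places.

-0.8697

I_{0,0} (trapezoid, 1 panel, h=0.9000): -0.810227
I_{1,0} (trapezoid, 2 panels, h=0.4500): -0.855016
I_{2,0} (trapezoid, 4 panels, h=0.2250): -0.866071
I_{1,1} = -0.855016 + (-0.855016 − (-0.810227))/3 = -0.869946
I_{2,1} = -0.866071 + (-0.866071 − (-0.855016))/3 = -0.869756
I_{2,2} = -0.869756 + (-0.869756 − (-0.869946))/15 = -0.869743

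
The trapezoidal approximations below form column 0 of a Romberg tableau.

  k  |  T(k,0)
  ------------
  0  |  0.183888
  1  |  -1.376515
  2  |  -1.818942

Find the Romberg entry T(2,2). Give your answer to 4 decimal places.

Richardson extrapolation on the trapezoidal column (denominator 4−1=3):
T(1,1) = (4·(-1.376515) − 0.183888) / 3 = -1.896649
T(2,1) = -1.818942 + (-1.818942 − (-1.376515))/3 = -1.966418
T(2,2) = (16·(-1.966418) − (-1.896649)) / 15 = -1.971069

-1.9711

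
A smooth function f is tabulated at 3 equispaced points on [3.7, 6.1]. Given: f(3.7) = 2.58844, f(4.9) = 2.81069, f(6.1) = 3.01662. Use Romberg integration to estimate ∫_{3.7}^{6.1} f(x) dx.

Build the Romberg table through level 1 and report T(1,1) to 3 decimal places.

6.739

T(0,0) (trapezoid, 1 panel, h=2.4000): 6.72607
T(1,0) (trapezoid, 2 panels, h=1.2000): 6.73586
T(1,1) = 6.73586 + (6.73586 − 6.72607)/3 = 6.73912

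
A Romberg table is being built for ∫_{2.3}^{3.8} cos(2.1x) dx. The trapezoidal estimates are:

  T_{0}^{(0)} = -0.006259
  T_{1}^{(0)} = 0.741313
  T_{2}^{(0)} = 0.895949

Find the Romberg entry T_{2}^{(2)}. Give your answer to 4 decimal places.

Richardson extrapolation on the trapezoidal column (denominator 4−1=3):
T_{1}^{(1)} = (4·0.741313 − (-0.006259)) / 3 = 0.990504
T_{2}^{(1)} = (4·0.895949 − 0.741313) / 3 = 0.947494
T_{2}^{(2)} = (16·0.947494 − 0.990504) / 15 = 0.944627

0.9446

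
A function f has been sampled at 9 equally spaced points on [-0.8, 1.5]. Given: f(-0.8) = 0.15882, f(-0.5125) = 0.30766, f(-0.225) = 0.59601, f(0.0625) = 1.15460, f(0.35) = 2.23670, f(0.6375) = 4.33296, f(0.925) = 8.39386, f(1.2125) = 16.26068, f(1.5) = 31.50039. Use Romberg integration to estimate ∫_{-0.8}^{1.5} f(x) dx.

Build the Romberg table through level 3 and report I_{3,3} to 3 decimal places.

13.628

I_{0,0} (trapezoid, 1 panel, h=2.3000): 36.40809
I_{1,0} (trapezoid, 2 panels, h=1.1500): 20.77625
I_{2,0} (trapezoid, 4 panels, h=0.5750): 15.55730
I_{3,0} (trapezoid, 8 panels, h=0.2875): 14.11972
I_{1,1} = 20.77625 + (20.77625 − 36.40809)/3 = 15.56564
I_{2,1} = 15.55730 + (15.55730 − 20.77625)/3 = 13.81765
I_{3,1} = 14.11972 + (14.11972 − 15.55730)/3 = 13.64053
I_{2,2} = 13.81765 + (13.81765 − 15.56564)/15 = 13.70112
I_{3,2} = 13.64053 + (13.64053 − 13.81765)/15 = 13.62872
I_{3,3} = 13.62872 + (13.62872 − 13.70112)/63 = 13.62757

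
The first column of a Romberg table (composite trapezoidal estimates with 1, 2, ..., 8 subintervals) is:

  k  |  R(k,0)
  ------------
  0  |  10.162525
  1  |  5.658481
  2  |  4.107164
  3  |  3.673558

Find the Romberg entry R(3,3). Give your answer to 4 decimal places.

R(1,1) = 5.658481 + (5.658481 − 10.162525)/3 = 4.157133
R(2,1) = 4.107164 + (4.107164 − 5.658481)/3 = 3.590058
R(3,1) = (4·3.673558 − 4.107164) / 3 = 3.529023
R(2,2) = (16·3.590058 − 4.157133) / 15 = 3.552253
R(3,2) = 3.529023 + (3.529023 − 3.590058)/15 = 3.524954
R(3,3) = 3.524954 + (3.524954 − 3.552253)/63 = 3.524521

3.5245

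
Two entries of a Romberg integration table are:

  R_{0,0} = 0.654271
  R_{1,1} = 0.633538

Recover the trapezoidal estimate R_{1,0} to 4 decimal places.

0.6387

From R_{1,1} = (4·R_{1,0} − R_{0,0})/3, solve for R_{1,0}:
4·R_{1,0} = 3·0.633538 + 0.654271 = 2.554885
R_{1,0} = 0.638721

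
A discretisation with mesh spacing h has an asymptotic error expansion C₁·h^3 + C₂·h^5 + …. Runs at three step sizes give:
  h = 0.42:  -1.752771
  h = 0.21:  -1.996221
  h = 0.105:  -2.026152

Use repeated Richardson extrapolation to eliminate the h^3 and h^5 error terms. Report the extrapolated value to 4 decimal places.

-2.0304

First eliminate the h^3 term (factor 2^3 = 8):
  B₁ = (8·(-1.996221) − (-1.752771))/7 = -2.031000
  B₂ = (8·(-2.026152) − (-1.996221))/7 = -2.030428
Then eliminate the h^5 term (factor 2^5 = 32):
  (32·(-2.030428) − (-2.031000))/31 = -2.030410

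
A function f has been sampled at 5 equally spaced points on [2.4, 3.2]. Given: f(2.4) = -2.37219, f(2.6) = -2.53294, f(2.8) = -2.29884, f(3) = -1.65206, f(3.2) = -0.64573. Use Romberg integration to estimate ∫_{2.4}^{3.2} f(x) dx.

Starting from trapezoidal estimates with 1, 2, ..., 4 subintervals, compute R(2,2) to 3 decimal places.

R(0,0) (trapezoid, 1 panel, h=0.8000): -1.20717
R(1,0) (trapezoid, 2 panels, h=0.4000): -1.52312
R(2,0) (trapezoid, 4 panels, h=0.2000): -1.59856
R(1,1) = -1.52312 + (-1.52312 − (-1.20717))/3 = -1.62844
R(2,1) = -1.59856 + (-1.59856 − (-1.52312))/3 = -1.62371
R(2,2) = -1.62371 + (-1.62371 − (-1.62844))/15 = -1.62339

-1.623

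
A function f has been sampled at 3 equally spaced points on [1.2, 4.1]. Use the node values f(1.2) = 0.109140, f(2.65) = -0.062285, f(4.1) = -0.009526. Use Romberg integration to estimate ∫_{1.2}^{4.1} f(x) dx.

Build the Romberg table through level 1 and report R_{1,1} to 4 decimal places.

R_{0,0} (trapezoid, 1 panel, h=2.9000): 0.144440
R_{1,0} (trapezoid, 2 panels, h=1.4500): -0.018093
R_{1,1} = -0.018093 + (-0.018093 − 0.144440)/3 = -0.072271

-0.0723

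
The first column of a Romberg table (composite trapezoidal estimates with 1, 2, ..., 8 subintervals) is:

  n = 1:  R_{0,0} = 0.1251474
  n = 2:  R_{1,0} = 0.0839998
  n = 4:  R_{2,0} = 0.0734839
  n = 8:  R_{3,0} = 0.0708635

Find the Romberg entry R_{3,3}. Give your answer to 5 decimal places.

0.06999

R_{1,1} = 0.0839998 + (0.0839998 − 0.1251474)/3 = 0.0702839
R_{2,1} = 0.0734839 + (0.0734839 − 0.0839998)/3 = 0.0699786
R_{3,1} = 0.0708635 + (0.0708635 − 0.0734839)/3 = 0.0699900
R_{2,2} = 0.0699786 + (0.0699786 − 0.0702839)/15 = 0.0699582
R_{3,2} = (16·0.0699900 − 0.0699786) / 15 = 0.0699908
R_{3,3} = 0.0699908 + (0.0699908 − 0.0699582)/63 = 0.0699913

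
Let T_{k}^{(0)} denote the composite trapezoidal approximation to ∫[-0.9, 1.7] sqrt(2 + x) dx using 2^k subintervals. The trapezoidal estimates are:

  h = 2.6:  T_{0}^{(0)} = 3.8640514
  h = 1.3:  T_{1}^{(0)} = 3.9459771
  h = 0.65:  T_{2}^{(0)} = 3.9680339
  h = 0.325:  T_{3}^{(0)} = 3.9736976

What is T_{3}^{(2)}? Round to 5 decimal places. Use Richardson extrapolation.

3.97560

Richardson extrapolation on the trapezoidal column (denominator 4−1=3):
T_{2}^{(1)} = 3.9680339 + (3.9680339 − 3.9459771)/3 = 3.9753862
T_{3}^{(1)} = 3.9736976 + (3.9736976 − 3.9680339)/3 = 3.9755855
T_{3}^{(2)} = 3.9755855 + (3.9755855 − 3.9753862)/15 = 3.9755988
(Column j=1 coincides with Simpson's rule on the same nodes.)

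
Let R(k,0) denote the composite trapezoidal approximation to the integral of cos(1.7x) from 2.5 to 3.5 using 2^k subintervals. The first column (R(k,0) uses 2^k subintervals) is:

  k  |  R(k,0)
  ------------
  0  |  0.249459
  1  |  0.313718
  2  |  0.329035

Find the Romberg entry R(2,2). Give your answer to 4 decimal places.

Richardson extrapolation on the trapezoidal column (denominator 4−1=3):
R(1,1) = (4·0.313718 − 0.249459) / 3 = 0.335138
R(2,1) = 0.329035 + (0.329035 − 0.313718)/3 = 0.334141
R(2,2) = (16·0.334141 − 0.335138) / 15 = 0.334075

0.3341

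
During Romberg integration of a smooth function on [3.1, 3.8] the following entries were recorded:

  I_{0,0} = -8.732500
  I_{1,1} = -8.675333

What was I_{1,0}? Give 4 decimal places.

-8.6896

From I_{1,1} = (4·I_{1,0} − I_{0,0})/3, solve for I_{1,0}:
4·I_{1,0} = 3·(-8.675333) + (-8.732500) = -34.758499
I_{1,0} = -8.689625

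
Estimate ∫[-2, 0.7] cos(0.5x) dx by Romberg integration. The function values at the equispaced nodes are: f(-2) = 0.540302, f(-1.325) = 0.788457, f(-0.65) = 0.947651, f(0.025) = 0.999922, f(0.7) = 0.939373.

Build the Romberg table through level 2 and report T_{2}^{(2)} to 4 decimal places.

2.3687

T_{0}^{(0)} (trapezoid, 1 panel, h=2.7000): 1.997561
T_{1}^{(0)} (trapezoid, 2 panels, h=1.3500): 2.278109
T_{2}^{(0)} (trapezoid, 4 panels, h=0.6750): 2.346211
T_{1}^{(1)} = 2.278109 + (2.278109 − 1.997561)/3 = 2.371625
T_{2}^{(1)} = 2.346211 + (2.346211 − 2.278109)/3 = 2.368912
T_{2}^{(2)} = 2.368912 + (2.368912 − 2.371625)/15 = 2.368731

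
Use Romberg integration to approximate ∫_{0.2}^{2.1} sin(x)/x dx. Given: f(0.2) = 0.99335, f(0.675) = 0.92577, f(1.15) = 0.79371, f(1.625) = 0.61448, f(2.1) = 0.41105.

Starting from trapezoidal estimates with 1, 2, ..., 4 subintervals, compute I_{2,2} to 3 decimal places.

1.449

I_{0,0} (trapezoid, 1 panel, h=1.9000): 1.33418
I_{1,0} (trapezoid, 2 panels, h=0.9500): 1.42111
I_{2,0} (trapezoid, 4 panels, h=0.4750): 1.44218
I_{1,1} = 1.42111 + (1.42111 − 1.33418)/3 = 1.45009
I_{2,1} = 1.44218 + (1.44218 − 1.42111)/3 = 1.44920
I_{2,2} = 1.44920 + (1.44920 − 1.45009)/15 = 1.44914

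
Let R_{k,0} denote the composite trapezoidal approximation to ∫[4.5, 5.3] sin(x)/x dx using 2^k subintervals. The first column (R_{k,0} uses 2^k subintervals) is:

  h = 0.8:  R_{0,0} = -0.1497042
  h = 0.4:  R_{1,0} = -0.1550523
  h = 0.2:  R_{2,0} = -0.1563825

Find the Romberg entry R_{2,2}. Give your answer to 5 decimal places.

Richardson extrapolation on the trapezoidal column (denominator 4−1=3):
R_{1,1} = -0.1550523 + (-0.1550523 − (-0.1497042))/3 = -0.1568350
R_{2,1} = (4·(-0.1563825) − (-0.1550523)) / 3 = -0.1568259
R_{2,2} = -0.1568259 + (-0.1568259 − (-0.1568350))/15 = -0.1568253

-0.15683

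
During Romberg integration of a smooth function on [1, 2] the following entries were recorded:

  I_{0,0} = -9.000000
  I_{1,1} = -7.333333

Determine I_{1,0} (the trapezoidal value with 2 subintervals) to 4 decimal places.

From I_{1,1} = (4·I_{1,0} − I_{0,0})/3, solve for I_{1,0}:
4·I_{1,0} = 3·(-7.333333) + (-9.000000) = -30.999999
I_{1,0} = -7.750000

-7.7500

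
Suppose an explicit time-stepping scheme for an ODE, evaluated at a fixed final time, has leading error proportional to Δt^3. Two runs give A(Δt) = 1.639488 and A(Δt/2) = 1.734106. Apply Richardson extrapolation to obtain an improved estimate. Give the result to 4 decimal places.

1.7476

The leading error scales as Δt^3; refining by a factor of 2 reduces it by 2^3 = 8.
Extrapolated value = (8·A(Δt/2) − A(Δt)) / (8 − 1)
= (8·1.734106 − 1.639488) / 7
= 12.233360 / 7 = 1.747623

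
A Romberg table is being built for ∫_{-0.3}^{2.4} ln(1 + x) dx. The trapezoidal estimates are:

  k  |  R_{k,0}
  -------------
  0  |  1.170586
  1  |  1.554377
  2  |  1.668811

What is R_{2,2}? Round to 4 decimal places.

1.7086

R_{1,1} = 1.554377 + (1.554377 − 1.170586)/3 = 1.682307
R_{2,1} = 1.668811 + (1.668811 − 1.554377)/3 = 1.706956
R_{2,2} = 1.706956 + (1.706956 − 1.682307)/15 = 1.708599
(Column j=1 coincides with Simpson's rule on the same nodes.)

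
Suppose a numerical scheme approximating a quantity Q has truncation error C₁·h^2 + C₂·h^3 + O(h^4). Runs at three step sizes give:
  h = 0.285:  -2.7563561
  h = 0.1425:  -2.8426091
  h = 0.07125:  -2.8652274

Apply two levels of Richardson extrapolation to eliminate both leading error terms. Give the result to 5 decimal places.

First eliminate the h^2 term (factor 2^2 = 4):
  B₁ = (4·(-2.8426091) − (-2.7563561))/3 = -2.8713601
  B₂ = (4·(-2.8652274) − (-2.8426091))/3 = -2.8727668
Then eliminate the h^3 term (factor 2^3 = 8):
  (8·(-2.8727668) − (-2.8713601))/7 = -2.8729678

-2.87297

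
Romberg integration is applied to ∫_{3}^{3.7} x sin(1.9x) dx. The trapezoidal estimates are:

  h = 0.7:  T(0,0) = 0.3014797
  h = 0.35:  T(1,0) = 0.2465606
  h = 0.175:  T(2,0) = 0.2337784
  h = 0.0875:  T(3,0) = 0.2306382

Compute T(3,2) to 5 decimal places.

Richardson extrapolation on the trapezoidal column (denominator 4−1=3):
T(2,1) = (4·0.2337784 − 0.2465606) / 3 = 0.2295177
T(3,1) = 0.2306382 + (0.2306382 − 0.2337784)/3 = 0.2295915
T(3,2) = 0.2295915 + (0.2295915 − 0.2295177)/15 = 0.2295964

0.22960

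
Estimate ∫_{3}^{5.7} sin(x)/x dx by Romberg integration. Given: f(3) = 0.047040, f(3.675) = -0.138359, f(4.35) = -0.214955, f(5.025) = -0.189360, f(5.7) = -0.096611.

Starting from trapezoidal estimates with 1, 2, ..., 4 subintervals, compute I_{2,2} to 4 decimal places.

I_{0,0} (trapezoid, 1 panel, h=2.7000): -0.066921
I_{1,0} (trapezoid, 2 panels, h=1.3500): -0.323650
I_{2,0} (trapezoid, 4 panels, h=0.6750): -0.383035
I_{1,1} = -0.323650 + (-0.323650 − (-0.066921))/3 = -0.409226
I_{2,1} = -0.383035 + (-0.383035 − (-0.323650))/3 = -0.402830
I_{2,2} = -0.402830 + (-0.402830 − (-0.409226))/15 = -0.402404

-0.4024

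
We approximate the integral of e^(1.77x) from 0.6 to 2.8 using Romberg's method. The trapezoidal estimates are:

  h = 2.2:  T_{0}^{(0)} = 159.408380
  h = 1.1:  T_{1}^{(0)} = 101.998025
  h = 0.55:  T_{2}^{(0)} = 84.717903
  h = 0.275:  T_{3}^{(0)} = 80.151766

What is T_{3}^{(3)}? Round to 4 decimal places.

Richardson extrapolation on the trapezoidal column (denominator 4−1=3):
T_{1}^{(1)} = 101.998025 + (101.998025 − 159.408380)/3 = 82.861240
T_{2}^{(1)} = (4·84.717903 − 101.998025) / 3 = 78.957862
T_{3}^{(1)} = (4·80.151766 − 84.717903) / 3 = 78.629720
T_{2}^{(2)} = (16·78.957862 − 82.861240) / 15 = 78.697637
T_{3}^{(2)} = 78.629720 + (78.629720 − 78.957862)/15 = 78.607844
T_{3}^{(3)} = 78.607844 + (78.607844 − 78.697637)/63 = 78.606419

78.6064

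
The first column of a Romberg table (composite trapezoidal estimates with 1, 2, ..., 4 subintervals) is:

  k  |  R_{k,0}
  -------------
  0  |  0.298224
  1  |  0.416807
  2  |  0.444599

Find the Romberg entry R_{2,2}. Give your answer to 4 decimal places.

Richardson extrapolation on the trapezoidal column (denominator 4−1=3):
R_{1,1} = 0.416807 + (0.416807 − 0.298224)/3 = 0.456335
R_{2,1} = (4·0.444599 − 0.416807) / 3 = 0.453863
R_{2,2} = 0.453863 + (0.453863 − 0.456335)/15 = 0.453698

0.4537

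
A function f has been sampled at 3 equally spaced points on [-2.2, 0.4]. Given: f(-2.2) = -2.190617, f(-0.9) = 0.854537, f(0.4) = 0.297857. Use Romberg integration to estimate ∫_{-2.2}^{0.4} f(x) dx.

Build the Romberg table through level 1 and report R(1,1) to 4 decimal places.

R(0,0) (trapezoid, 1 panel, h=2.6000): -2.460588
R(1,0) (trapezoid, 2 panels, h=1.3000): -0.119396
R(1,1) = -0.119396 + (-0.119396 − (-2.460588))/3 = 0.661001

0.6610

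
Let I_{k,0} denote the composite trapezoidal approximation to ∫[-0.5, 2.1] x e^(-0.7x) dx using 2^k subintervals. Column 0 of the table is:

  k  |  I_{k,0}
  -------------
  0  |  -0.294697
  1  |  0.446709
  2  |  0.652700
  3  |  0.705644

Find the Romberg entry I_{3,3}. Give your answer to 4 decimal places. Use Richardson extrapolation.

Richardson extrapolation on the trapezoidal column (denominator 4−1=3):
I_{1,1} = (4·0.446709 − (-0.294697)) / 3 = 0.693844
I_{2,1} = (4·0.652700 − 0.446709) / 3 = 0.721364
I_{3,1} = (4·0.705644 − 0.652700) / 3 = 0.723292
I_{2,2} = 0.721364 + (0.721364 − 0.693844)/15 = 0.723199
I_{3,2} = 0.723292 + (0.723292 − 0.721364)/15 = 0.723421
I_{3,3} = (64·0.723421 − 0.723199) / 63 = 0.723425

0.7234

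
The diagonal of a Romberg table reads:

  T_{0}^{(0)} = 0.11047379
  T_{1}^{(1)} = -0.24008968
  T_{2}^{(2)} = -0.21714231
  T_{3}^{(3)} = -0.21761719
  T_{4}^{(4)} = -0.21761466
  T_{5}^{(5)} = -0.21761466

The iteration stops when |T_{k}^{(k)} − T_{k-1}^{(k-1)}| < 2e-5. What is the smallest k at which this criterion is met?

k = 4

|T_{1}^{(1)} − T_{0}^{(0)}| = 0.35056347 ≥ 2e-5
|T_{2}^{(2)} − T_{1}^{(1)}| = 0.02294737 ≥ 2e-5
|T_{3}^{(3)} − T_{2}^{(2)}| = 0.00047488 ≥ 2e-5
|T_{4}^{(4)} − T_{3}^{(3)}| = 0.00000253 < 2e-5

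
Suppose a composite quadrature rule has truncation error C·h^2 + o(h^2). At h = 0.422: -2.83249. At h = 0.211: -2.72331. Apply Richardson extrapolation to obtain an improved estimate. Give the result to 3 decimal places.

-2.687

Extrapolated value = (4·A(h/2) − A(h)) / (4 − 1)
= (4·(-2.72331) − (-2.83249)) / 3
= -8.06075 / 3 = -2.68692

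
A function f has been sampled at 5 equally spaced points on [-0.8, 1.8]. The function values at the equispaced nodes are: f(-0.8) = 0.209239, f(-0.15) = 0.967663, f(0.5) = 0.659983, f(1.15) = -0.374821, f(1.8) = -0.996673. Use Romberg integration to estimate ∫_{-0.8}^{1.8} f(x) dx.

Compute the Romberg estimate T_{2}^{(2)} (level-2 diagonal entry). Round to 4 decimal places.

0.6176

T_{0}^{(0)} (trapezoid, 1 panel, h=2.6000): -1.023664
T_{1}^{(0)} (trapezoid, 2 panels, h=1.3000): 0.346146
T_{2}^{(0)} (trapezoid, 4 panels, h=0.6500): 0.558420
T_{1}^{(1)} = 0.346146 + (0.346146 − (-1.023664))/3 = 0.802749
T_{2}^{(1)} = 0.558420 + (0.558420 − 0.346146)/3 = 0.629178
T_{2}^{(2)} = 0.629178 + (0.629178 − 0.802749)/15 = 0.617607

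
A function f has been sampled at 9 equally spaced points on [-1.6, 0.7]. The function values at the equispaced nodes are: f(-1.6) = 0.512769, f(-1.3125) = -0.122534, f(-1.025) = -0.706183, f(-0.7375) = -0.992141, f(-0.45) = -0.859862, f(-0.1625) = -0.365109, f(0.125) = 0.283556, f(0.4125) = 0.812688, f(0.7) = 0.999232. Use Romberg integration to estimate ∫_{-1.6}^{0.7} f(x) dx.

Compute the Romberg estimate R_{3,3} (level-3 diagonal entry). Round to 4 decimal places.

-0.3564

R_{0,0} (trapezoid, 1 panel, h=2.3000): 1.738801
R_{1,0} (trapezoid, 2 panels, h=1.1500): -0.119441
R_{2,0} (trapezoid, 4 panels, h=0.5750): -0.302731
R_{3,0} (trapezoid, 8 panels, h=0.2875): -0.343156
R_{1,1} = -0.119441 + (-0.119441 − 1.738801)/3 = -0.738855
R_{2,1} = -0.302731 + (-0.302731 − (-0.119441))/3 = -0.363828
R_{3,1} = -0.343156 + (-0.343156 − (-0.302731))/3 = -0.356631
R_{2,2} = -0.363828 + (-0.363828 − (-0.738855))/15 = -0.338826
R_{3,2} = -0.356631 + (-0.356631 − (-0.363828))/15 = -0.356151
R_{3,3} = -0.356151 + (-0.356151 − (-0.338826))/63 = -0.356426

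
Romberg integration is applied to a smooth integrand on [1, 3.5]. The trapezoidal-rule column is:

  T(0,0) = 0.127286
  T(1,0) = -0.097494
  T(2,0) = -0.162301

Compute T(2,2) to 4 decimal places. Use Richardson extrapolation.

-0.1847

Richardson extrapolation on the trapezoidal column (denominator 4−1=3):
T(1,1) = (4·(-0.097494) − 0.127286) / 3 = -0.172421
T(2,1) = (4·(-0.162301) − (-0.097494)) / 3 = -0.183903
T(2,2) = (16·(-0.183903) − (-0.172421)) / 15 = -0.184668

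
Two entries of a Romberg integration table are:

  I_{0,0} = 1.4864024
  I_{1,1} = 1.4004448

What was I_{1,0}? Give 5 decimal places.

1.42193

From I_{1,1} = (4·I_{1,0} − I_{0,0})/3, solve for I_{1,0}:
4·I_{1,0} = 3·1.4004448 + 1.4864024 = 5.6877368
I_{1,0} = 1.4219342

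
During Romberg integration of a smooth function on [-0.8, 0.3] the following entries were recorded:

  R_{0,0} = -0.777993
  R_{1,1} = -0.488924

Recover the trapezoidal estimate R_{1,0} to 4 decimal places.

From R_{1,1} = (4·R_{1,0} − R_{0,0})/3, solve for R_{1,0}:
4·R_{1,0} = 3·(-0.488924) + (-0.777993) = -2.244765
R_{1,0} = -0.561191

-0.5612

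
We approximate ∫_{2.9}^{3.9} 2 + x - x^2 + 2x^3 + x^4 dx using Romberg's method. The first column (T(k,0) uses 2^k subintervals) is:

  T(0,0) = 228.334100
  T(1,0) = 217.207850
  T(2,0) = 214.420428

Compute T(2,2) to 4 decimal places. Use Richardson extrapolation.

213.4908

T(1,1) = 217.207850 + (217.207850 − 228.334100)/3 = 213.499100
T(2,1) = (4·214.420428 − 217.207850) / 3 = 213.491287
T(2,2) = 213.491287 + (213.491287 − 213.499100)/15 = 213.490766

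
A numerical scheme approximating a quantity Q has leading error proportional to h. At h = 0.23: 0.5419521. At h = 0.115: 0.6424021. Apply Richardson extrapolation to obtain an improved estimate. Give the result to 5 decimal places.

0.74285

Extrapolated value = (2·A(h/2) − A(h)) / (2 − 1)
= (2·0.6424021 − 0.5419521) / 1
= 0.7428521 / 1 = 0.7428521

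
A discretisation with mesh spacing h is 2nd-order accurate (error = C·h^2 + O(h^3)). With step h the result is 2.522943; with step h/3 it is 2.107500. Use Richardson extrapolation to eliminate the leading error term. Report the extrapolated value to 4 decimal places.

2.0556

The leading error scales as h^2; refining by a factor of 3 reduces it by 3^2 = 9.
Extrapolated value = (9·A(h/3) − A(h)) / (9 − 1)
= (9·2.107500 − 2.522943) / 8
= 16.444557 / 8 = 2.055570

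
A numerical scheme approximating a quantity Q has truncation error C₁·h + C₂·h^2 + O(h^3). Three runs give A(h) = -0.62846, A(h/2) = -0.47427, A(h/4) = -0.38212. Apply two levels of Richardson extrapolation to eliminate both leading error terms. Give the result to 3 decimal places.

-0.280

First eliminate the h term (factor 2^1 = 2):
  B₁ = (2·(-0.47427) − (-0.62846))/1 = -0.32008
  B₂ = (2·(-0.38212) − (-0.47427))/1 = -0.28997
Then eliminate the h^2 term (factor 2^2 = 4):
  (4·(-0.28997) − (-0.32008))/3 = -0.27993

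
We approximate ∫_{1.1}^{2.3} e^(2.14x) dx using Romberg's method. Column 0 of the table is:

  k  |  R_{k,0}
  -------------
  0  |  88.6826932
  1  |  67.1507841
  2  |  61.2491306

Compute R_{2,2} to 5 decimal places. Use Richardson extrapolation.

Richardson extrapolation on the trapezoidal column (denominator 4−1=3):
R_{1,1} = (4·67.1507841 − 88.6826932) / 3 = 59.9734811
R_{2,1} = 61.2491306 + (61.2491306 − 67.1507841)/3 = 59.2819128
R_{2,2} = (16·59.2819128 − 59.9734811) / 15 = 59.2358082

59.23581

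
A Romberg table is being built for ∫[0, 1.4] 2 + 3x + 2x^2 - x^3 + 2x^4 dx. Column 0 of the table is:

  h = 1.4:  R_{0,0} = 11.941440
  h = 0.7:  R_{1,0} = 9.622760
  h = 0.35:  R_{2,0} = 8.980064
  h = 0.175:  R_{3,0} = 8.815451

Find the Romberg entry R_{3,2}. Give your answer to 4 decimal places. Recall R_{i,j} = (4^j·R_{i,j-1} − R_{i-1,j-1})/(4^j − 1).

Richardson extrapolation on the trapezoidal column (denominator 4−1=3):
R_{2,1} = 8.980064 + (8.980064 − 9.622760)/3 = 8.765832
R_{3,1} = 8.815451 + (8.815451 − 8.980064)/3 = 8.760580
R_{3,2} = (16·8.760580 − 8.765832) / 15 = 8.760230
(Column j=1 coincides with Simpson's rule on the same nodes.)

8.7602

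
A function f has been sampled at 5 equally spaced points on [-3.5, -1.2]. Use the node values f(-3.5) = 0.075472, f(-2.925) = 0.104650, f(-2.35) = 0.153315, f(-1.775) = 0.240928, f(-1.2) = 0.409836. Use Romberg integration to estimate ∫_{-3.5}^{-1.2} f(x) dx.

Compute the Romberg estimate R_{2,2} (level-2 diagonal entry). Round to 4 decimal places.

0.4164

R_{0,0} (trapezoid, 1 panel, h=2.3000): 0.558104
R_{1,0} (trapezoid, 2 panels, h=1.1500): 0.455364
R_{2,0} (trapezoid, 4 panels, h=0.5750): 0.426390
R_{1,1} = 0.455364 + (0.455364 − 0.558104)/3 = 0.421117
R_{2,1} = 0.426390 + (0.426390 − 0.455364)/3 = 0.416732
R_{2,2} = 0.416732 + (0.416732 − 0.421117)/15 = 0.416440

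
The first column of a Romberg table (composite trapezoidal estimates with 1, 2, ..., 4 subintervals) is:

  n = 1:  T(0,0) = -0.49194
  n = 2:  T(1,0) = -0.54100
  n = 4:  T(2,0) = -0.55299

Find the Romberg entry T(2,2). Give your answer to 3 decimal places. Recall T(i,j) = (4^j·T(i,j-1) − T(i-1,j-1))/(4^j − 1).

Richardson extrapolation on the trapezoidal column (denominator 4−1=3):
T(1,1) = -0.54100 + (-0.54100 − (-0.49194))/3 = -0.55735
T(2,1) = (4·(-0.55299) − (-0.54100)) / 3 = -0.55699
T(2,2) = (16·(-0.55699) − (-0.55735)) / 15 = -0.55697

-0.557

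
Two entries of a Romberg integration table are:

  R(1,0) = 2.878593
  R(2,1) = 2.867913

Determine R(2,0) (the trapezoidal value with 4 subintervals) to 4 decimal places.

From R(2,1) = (4·R(2,0) − R(1,0))/3, solve for R(2,0):
4·R(2,0) = 3·2.867913 + 2.878593 = 11.482332
R(2,0) = 2.870583

2.8706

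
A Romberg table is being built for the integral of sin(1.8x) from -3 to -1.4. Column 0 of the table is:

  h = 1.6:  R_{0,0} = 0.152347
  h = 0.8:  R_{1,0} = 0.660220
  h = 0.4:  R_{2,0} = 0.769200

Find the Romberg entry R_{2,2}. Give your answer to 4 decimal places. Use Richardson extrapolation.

0.8039

Richardson extrapolation on the trapezoidal column (denominator 4−1=3):
R_{1,1} = 0.660220 + (0.660220 − 0.152347)/3 = 0.829511
R_{2,1} = 0.769200 + (0.769200 − 0.660220)/3 = 0.805527
R_{2,2} = 0.805527 + (0.805527 − 0.829511)/15 = 0.803928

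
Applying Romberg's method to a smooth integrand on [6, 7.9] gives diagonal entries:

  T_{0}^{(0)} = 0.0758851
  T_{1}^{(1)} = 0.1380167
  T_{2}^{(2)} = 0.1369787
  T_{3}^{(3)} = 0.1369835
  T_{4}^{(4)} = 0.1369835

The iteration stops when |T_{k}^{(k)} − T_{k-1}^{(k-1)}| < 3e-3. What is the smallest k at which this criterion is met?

k = 2

|T_{1}^{(1)} − T_{0}^{(0)}| = 0.0621316 ≥ 3e-3
|T_{2}^{(2)} − T_{1}^{(1)}| = 0.0010380 < 3e-3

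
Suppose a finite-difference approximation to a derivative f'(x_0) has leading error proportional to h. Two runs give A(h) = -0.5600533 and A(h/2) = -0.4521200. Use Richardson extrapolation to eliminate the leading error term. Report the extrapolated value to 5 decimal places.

-0.34419

The leading error scales as h; refining by a factor of 2 reduces it by 2^1 = 2.
Extrapolated value = (2·A(h/2) − A(h)) / (2 − 1)
= (2·(-0.4521200) − (-0.5600533)) / 1
= -0.3441867 / 1 = -0.3441867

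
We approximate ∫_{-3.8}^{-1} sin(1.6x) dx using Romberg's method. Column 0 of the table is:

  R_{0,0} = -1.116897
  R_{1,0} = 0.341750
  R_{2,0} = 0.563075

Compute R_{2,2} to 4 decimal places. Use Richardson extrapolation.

Richardson extrapolation on the trapezoidal column (denominator 4−1=3):
R_{1,1} = 0.341750 + (0.341750 − (-1.116897))/3 = 0.827966
R_{2,1} = 0.563075 + (0.563075 − 0.341750)/3 = 0.636850
R_{2,2} = 0.636850 + (0.636850 − 0.827966)/15 = 0.624109
(Column j=1 coincides with Simpson's rule on the same nodes.)

0.6241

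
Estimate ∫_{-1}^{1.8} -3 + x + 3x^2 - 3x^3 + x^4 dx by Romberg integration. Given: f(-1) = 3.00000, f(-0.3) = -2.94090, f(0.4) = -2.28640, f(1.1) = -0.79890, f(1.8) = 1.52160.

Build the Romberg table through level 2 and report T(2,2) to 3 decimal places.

-3.592

T(0,0) (trapezoid, 1 panel, h=2.8000): 6.33024
T(1,0) (trapezoid, 2 panels, h=1.4000): -0.03584
T(2,0) (trapezoid, 4 panels, h=0.7000): -2.63578
T(1,1) = -0.03584 + (-0.03584 − 6.33024)/3 = -2.15787
T(2,1) = -2.63578 + (-2.63578 − (-0.03584))/3 = -3.50243
T(2,2) = -3.50243 + (-3.50243 − (-2.15787))/15 = -3.59207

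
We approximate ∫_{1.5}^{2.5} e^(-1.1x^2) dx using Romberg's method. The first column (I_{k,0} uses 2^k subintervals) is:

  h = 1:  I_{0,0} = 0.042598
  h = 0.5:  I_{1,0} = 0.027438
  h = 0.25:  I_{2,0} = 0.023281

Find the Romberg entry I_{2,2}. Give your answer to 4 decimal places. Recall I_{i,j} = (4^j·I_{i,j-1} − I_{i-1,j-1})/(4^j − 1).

0.0219

Richardson extrapolation on the trapezoidal column (denominator 4−1=3):
I_{1,1} = (4·0.027438 − 0.042598) / 3 = 0.022385
I_{2,1} = 0.023281 + (0.023281 − 0.027438)/3 = 0.021895
I_{2,2} = (16·0.021895 − 0.022385) / 15 = 0.021862
(Column j=1 coincides with Simpson's rule on the same nodes.)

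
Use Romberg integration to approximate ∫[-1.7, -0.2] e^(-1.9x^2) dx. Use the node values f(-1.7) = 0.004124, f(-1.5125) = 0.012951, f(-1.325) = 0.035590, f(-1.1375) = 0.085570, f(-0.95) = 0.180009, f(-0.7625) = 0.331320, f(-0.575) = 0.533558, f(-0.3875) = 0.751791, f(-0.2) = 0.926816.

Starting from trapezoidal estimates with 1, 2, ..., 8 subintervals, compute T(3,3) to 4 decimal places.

T(0,0) (trapezoid, 1 panel, h=1.5000): 0.698205
T(1,0) (trapezoid, 2 panels, h=0.7500): 0.484109
T(2,0) (trapezoid, 4 panels, h=0.3750): 0.455485
T(3,0) (trapezoid, 8 panels, h=0.1875): 0.449299
T(1,1) = 0.484109 + (0.484109 − 0.698205)/3 = 0.412744
T(2,1) = 0.455485 + (0.455485 − 0.484109)/3 = 0.445944
T(3,1) = 0.449299 + (0.449299 − 0.455485)/3 = 0.447237
T(2,2) = 0.445944 + (0.445944 − 0.412744)/15 = 0.448157
T(3,2) = 0.447237 + (0.447237 − 0.445944)/15 = 0.447323
T(3,3) = 0.447323 + (0.447323 − 0.448157)/63 = 0.447310

0.4473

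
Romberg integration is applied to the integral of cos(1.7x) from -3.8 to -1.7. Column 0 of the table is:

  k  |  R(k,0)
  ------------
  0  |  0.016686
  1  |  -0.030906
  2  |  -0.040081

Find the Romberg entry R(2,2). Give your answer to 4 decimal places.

Richardson extrapolation on the trapezoidal column (denominator 4−1=3):
R(1,1) = (4·(-0.030906) − 0.016686) / 3 = -0.046770
R(2,1) = -0.040081 + (-0.040081 − (-0.030906))/3 = -0.043139
R(2,2) = (16·(-0.043139) − (-0.046770)) / 15 = -0.042897

-0.0429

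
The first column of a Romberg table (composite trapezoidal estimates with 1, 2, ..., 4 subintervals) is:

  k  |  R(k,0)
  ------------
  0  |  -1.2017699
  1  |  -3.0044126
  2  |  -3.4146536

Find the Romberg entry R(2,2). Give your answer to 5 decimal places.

R(1,1) = -3.0044126 + (-3.0044126 − (-1.2017699))/3 = -3.6052935
R(2,1) = (4·(-3.4146536) − (-3.0044126)) / 3 = -3.5514006
R(2,2) = (16·(-3.5514006) − (-3.6052935)) / 15 = -3.5478077
(Column j=1 coincides with Simpson's rule on the same nodes.)

-3.54781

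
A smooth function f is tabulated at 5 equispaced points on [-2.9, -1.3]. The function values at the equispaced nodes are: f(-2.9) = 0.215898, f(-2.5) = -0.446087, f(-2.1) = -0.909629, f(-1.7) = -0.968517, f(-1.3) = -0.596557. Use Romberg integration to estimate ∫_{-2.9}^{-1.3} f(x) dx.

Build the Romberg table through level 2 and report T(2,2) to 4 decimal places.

-1.0462

T(0,0) (trapezoid, 1 panel, h=1.6000): -0.304527
T(1,0) (trapezoid, 2 panels, h=0.8000): -0.879967
T(2,0) (trapezoid, 4 panels, h=0.4000): -1.005825
T(1,1) = -0.879967 + (-0.879967 − (-0.304527))/3 = -1.071780
T(2,1) = -1.005825 + (-1.005825 − (-0.879967))/3 = -1.047778
T(2,2) = -1.047778 + (-1.047778 − (-1.071780))/15 = -1.046178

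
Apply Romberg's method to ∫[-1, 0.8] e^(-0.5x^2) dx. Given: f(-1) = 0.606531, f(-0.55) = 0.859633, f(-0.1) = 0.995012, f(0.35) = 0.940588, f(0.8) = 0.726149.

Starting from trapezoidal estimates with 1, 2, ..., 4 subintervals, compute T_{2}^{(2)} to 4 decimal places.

T_{0}^{(0)} (trapezoid, 1 panel, h=1.8000): 1.199412
T_{1}^{(0)} (trapezoid, 2 panels, h=0.9000): 1.495217
T_{2}^{(0)} (trapezoid, 4 panels, h=0.4500): 1.557708
T_{1}^{(1)} = 1.495217 + (1.495217 − 1.199412)/3 = 1.593819
T_{2}^{(1)} = 1.557708 + (1.557708 − 1.495217)/3 = 1.578538
T_{2}^{(2)} = 1.578538 + (1.578538 − 1.593819)/15 = 1.577519

1.5775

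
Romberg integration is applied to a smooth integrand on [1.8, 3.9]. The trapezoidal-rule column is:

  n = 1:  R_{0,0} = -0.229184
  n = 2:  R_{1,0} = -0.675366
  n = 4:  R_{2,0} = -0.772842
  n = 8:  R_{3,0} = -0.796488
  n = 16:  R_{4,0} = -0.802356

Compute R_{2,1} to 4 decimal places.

Richardson extrapolation on the trapezoidal column (denominator 4−1=3):
R_{2,1} = (4·(-0.772842) − (-0.675366)) / 3 = -0.805334

-0.8053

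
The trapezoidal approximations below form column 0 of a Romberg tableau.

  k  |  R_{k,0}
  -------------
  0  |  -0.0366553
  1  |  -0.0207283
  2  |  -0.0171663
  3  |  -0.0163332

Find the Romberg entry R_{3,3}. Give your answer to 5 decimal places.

-0.01606

Richardson extrapolation on the trapezoidal column (denominator 4−1=3):
R_{1,1} = (4·(-0.0207283) − (-0.0366553)) / 3 = -0.0154193
R_{2,1} = (4·(-0.0171663) − (-0.0207283)) / 3 = -0.0159790
R_{3,1} = (4·(-0.0163332) − (-0.0171663)) / 3 = -0.0160555
R_{2,2} = (16·(-0.0159790) − (-0.0154193)) / 15 = -0.0160163
R_{3,2} = (16·(-0.0160555) − (-0.0159790)) / 15 = -0.0160606
R_{3,3} = (64·(-0.0160606) − (-0.0160163)) / 63 = -0.0160613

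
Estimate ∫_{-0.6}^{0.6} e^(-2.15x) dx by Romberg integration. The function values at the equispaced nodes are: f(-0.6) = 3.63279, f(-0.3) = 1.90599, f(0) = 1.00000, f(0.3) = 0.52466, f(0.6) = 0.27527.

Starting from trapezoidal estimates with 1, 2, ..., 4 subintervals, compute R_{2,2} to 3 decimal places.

1.562

R_{0,0} (trapezoid, 1 panel, h=1.2000): 2.34484
R_{1,0} (trapezoid, 2 panels, h=0.6000): 1.77242
R_{2,0} (trapezoid, 4 panels, h=0.3000): 1.61540
R_{1,1} = 1.77242 + (1.77242 − 2.34484)/3 = 1.58161
R_{2,1} = 1.61540 + (1.61540 − 1.77242)/3 = 1.56306
R_{2,2} = 1.56306 + (1.56306 − 1.58161)/15 = 1.56182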